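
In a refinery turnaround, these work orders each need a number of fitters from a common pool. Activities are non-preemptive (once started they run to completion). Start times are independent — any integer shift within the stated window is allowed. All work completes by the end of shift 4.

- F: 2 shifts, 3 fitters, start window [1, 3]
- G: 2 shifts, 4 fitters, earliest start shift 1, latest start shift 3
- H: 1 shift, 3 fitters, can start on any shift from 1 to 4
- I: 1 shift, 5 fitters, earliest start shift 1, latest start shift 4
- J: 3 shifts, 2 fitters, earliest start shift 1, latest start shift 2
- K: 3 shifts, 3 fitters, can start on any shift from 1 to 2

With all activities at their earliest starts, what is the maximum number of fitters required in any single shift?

Early-start schedule: F@1, G@1, H@1, I@1, J@1, K@1.
Load per shift: shift 1: 20, shift 2: 12, shift 3: 5, shift 4: 0.
Peak is 20.

20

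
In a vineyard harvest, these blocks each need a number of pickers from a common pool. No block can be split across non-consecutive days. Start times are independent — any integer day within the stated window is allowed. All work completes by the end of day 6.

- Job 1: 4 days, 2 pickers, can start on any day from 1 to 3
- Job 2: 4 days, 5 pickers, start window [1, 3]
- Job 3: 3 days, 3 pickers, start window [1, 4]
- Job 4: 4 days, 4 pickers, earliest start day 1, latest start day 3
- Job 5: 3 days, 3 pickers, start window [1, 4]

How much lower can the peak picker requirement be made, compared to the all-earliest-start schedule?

Early-start peak: d1:17  d2:17  d3:17  d4:11  d5:0  d6:0 ⇒ 17.
Leveled (Job 1@1, Job 2@1, Job 3@1, Job 4@1, Job 5@4): d1:14  d2:14  d3:14  d4:14  d5:3  d6:3 ⇒ 14.
Reduction 17 − 14 = 3.

3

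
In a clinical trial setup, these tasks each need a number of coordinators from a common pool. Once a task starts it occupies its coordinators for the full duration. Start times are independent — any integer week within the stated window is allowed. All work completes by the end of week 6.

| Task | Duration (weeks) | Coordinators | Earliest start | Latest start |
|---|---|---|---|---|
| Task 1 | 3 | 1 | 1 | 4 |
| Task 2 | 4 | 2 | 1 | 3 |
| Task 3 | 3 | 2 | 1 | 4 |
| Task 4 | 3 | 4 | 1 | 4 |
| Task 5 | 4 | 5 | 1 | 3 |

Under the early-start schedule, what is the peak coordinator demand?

Early-start schedule: Task 1@1, Task 2@1, Task 3@1, Task 4@1, Task 5@1.
Load per week: week 1: 14, week 2: 14, week 3: 14, week 4: 7, week 5: 0, week 6: 0.
Peak is 14.

14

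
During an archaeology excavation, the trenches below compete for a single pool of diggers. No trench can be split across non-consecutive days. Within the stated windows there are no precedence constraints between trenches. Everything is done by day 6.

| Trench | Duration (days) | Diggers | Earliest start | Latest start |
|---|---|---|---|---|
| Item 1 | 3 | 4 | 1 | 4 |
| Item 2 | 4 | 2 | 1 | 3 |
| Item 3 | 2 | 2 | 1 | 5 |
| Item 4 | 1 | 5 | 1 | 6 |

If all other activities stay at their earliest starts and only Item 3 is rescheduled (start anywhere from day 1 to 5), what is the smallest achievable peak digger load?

Item 3@1: d1:13  d2:8  d3:6  d4:2  d5:0  d6:0 → peak 13
Item 3@2: d1:11  d2:8  d3:8  d4:2  d5:0  d6:0 → peak 11
Item 3@3: d1:11  d2:6  d3:8  d4:4  d5:0  d6:0 → peak 11
Item 3@4: d1:11  d2:6  d3:6  d4:4  d5:2  d6:0 → peak 11
Item 3@5: d1:11  d2:6  d3:6  d4:2  d5:2  d6:2 → peak 11
Best is Item 3@2, peak 11.

11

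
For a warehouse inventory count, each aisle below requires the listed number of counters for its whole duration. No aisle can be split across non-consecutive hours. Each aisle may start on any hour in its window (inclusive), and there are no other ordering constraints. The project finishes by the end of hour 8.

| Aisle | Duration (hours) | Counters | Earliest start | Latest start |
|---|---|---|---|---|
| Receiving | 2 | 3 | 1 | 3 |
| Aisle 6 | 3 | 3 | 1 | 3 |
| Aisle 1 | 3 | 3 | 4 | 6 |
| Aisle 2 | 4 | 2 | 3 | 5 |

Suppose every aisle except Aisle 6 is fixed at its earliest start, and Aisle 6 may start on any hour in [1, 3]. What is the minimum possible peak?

6

Aisle 6@1: h1:6  h2:6  h3:5  h4:5  h5:5  h6:5  h7:0  h8:0 → peak 6
Aisle 6@2: h1:3  h2:6  h3:5  h4:8  h5:5  h6:5  h7:0  h8:0 → peak 8
Aisle 6@3: h1:3  h2:3  h3:5  h4:8  h5:8  h6:5  h7:0  h8:0 → peak 8
Best is Aisle 6@1, peak 6.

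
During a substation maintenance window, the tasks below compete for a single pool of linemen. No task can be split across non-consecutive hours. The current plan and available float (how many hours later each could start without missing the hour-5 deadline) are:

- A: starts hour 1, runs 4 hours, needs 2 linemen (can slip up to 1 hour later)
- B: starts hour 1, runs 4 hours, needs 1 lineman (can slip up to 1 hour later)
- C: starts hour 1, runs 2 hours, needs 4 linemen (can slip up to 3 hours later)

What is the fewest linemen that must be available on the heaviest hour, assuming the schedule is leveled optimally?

Schedule A@1, B@1, C@1: h1:7  h2:7  h3:3  h4:3  h5:0 — peak 7.
No arrangement of the 16 feasible schedules does better.

7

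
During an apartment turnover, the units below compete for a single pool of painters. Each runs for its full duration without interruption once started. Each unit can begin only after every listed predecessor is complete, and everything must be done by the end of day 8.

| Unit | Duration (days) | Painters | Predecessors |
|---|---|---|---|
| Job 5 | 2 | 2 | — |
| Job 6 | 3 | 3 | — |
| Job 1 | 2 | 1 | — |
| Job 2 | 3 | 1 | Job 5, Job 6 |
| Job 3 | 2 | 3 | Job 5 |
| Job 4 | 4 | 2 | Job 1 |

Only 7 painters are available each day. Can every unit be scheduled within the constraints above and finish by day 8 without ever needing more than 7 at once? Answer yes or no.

yes

Schedule Job 5@1, Job 6@1, Job 1@3, Job 2@4, Job 3@7, Job 4@5: d1:5  d2:5  d3:4  d4:2  d5:3  d6:3  d7:5  d8:5 — peak 5 ≤ 7.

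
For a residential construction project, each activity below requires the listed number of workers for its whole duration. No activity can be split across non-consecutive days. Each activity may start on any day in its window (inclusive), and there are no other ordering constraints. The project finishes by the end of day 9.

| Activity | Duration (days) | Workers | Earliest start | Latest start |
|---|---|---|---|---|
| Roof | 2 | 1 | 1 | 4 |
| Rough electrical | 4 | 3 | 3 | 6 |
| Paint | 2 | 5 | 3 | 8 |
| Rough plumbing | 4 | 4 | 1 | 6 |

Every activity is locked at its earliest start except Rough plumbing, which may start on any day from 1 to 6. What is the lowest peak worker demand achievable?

Rough plumbing@1: d1:5  d2:5  d3:12  d4:12  d5:3  d6:3  d7:0  d8:0  d9:0 → peak 12
Rough plumbing@2: d1:1  d2:5  d3:12  d4:12  d5:7  d6:3  d7:0  d8:0  d9:0 → peak 12
Rough plumbing@3: d1:1  d2:1  d3:12  d4:12  d5:7  d6:7  d7:0  d8:0  d9:0 → peak 12
Rough plumbing@4: d1:1  d2:1  d3:8  d4:12  d5:7  d6:7  d7:4  d8:0  d9:0 → peak 12
Rough plumbing@5: d1:1  d2:1  d3:8  d4:8  d5:7  d6:7  d7:4  d8:4  d9:0 → peak 8
Rough plumbing@6: d1:1  d2:1  d3:8  d4:8  d5:3  d6:7  d7:4  d8:4  d9:4 → peak 8
Best is Rough plumbing@5, peak 8.

8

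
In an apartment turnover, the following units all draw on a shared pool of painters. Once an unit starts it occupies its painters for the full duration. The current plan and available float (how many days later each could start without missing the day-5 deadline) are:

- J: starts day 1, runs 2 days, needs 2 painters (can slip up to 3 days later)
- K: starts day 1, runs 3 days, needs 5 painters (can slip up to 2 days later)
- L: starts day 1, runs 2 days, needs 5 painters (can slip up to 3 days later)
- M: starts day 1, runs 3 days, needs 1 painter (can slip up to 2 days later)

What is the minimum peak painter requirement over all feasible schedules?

Early-start (J@1, K@1, L@1, M@1) gives peak 13: d1:13  d2:13  d3:6  d4:0  d5:0.
Shift L→4, M→3.
Schedule J@1, K@1, L@4, M@3: d1:7  d2:7  d3:6  d4:6  d5:6 — peak 7.
Total painter-days = 32 over 5 days ⇒ peak ≥ ⌈32/5⌉ = 7, so 7 is optimal.

7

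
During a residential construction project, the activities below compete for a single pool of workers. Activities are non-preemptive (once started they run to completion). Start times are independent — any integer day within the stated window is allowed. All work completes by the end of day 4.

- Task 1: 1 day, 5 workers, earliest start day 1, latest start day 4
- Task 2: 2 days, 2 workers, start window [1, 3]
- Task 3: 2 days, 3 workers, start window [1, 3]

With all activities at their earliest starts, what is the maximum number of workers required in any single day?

Early-start schedule: Task 1@1, Task 2@1, Task 3@1.
Load per day: day 1: 10, day 2: 5, day 3: 0, day 4: 0.
Peak is 10.

10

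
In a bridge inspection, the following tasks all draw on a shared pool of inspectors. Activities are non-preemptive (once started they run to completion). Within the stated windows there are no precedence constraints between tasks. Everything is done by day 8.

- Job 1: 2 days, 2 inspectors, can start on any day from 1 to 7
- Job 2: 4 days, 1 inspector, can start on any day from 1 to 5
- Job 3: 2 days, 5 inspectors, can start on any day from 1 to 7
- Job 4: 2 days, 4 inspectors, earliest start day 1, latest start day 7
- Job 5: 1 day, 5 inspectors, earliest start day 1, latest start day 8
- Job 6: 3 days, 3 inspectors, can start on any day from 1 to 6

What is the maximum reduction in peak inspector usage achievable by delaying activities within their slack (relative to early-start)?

14

Early-start peak: d1:20  d2:15  d3:4  d4:1  d5:0  d6:0  d7:0  d8:0 ⇒ 20.
Leveled (Job 1@1, Job 2@1, Job 3@4, Job 4@6, Job 5@8, Job 6@1): d1:6  d2:6  d3:4  d4:6  d5:5  d6:4  d7:4  d8:5 ⇒ 6.
Reduction 20 − 6 = 14.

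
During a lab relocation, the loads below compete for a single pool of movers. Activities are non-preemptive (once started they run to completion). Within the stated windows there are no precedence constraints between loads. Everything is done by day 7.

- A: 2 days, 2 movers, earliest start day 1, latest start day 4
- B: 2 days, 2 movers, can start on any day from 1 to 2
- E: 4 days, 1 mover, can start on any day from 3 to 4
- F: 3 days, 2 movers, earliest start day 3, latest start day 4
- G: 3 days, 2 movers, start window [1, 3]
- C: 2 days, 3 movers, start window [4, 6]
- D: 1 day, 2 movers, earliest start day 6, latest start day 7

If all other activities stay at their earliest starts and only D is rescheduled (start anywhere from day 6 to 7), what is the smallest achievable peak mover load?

D@6: d1:6  d2:6  d3:5  d4:6  d5:6  d6:3  d7:0 → peak 6
D@7: d1:6  d2:6  d3:5  d4:6  d5:6  d6:1  d7:2 → peak 6
Best is D@6, peak 6.

6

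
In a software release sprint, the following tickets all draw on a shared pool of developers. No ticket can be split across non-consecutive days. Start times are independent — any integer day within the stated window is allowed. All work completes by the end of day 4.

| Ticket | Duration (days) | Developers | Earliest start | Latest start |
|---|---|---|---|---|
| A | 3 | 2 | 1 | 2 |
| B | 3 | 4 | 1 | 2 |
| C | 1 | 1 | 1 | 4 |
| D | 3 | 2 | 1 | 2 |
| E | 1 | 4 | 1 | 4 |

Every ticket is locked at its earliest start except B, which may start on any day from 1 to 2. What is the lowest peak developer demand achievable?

9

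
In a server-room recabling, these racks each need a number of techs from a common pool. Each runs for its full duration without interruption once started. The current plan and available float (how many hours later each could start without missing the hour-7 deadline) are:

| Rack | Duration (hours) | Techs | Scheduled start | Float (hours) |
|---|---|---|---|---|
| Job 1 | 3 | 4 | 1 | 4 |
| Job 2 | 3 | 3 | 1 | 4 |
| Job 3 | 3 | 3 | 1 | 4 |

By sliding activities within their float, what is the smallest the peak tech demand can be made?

Early-start (Job 1@1, Job 2@1, Job 3@1) gives peak 10: h1:10  h2:10  h3:10  h4:0  h5:0  h6:0  h7:0.
Shift Job 2→4, Job 3→4.
Schedule Job 1@1, Job 2@4, Job 3@4: h1:4  h2:4  h3:4  h4:6  h5:6  h6:6  h7:0 — peak 6.

6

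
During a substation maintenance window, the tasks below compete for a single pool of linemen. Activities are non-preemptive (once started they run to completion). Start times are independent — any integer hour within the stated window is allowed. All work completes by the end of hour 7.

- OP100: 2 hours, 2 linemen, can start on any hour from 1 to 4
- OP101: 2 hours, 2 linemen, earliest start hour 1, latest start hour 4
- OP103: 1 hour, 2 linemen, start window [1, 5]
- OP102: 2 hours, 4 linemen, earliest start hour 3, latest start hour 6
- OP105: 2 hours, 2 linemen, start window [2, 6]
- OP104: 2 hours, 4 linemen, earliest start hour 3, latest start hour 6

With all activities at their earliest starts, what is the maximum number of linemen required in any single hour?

10

Early-start schedule: OP100@1, OP101@1, OP103@1, OP102@3, OP105@2, OP104@3.
Load per hour: hour 1: 6, hour 2: 6, hour 3: 10, hour 4: 8, hour 5: 0, hour 6: 0, hour 7: 0.
Peak is 10.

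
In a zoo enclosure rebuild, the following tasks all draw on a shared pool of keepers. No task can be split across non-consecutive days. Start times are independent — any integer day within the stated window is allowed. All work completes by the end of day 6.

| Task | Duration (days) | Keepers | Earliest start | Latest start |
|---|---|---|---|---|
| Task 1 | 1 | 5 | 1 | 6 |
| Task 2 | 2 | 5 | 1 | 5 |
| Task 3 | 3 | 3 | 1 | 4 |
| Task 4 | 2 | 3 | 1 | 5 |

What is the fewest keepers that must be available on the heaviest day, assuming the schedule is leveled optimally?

6

Early-start (Task 1@1, Task 2@1, Task 3@1, Task 4@1) gives peak 16: d1:16  d2:11  d3:3  d4:0  d5:0  d6:0.
Shift Task 2→2, Task 3→4, Task 4→4.
Schedule Task 1@1, Task 2@2, Task 3@4, Task 4@4: d1:5  d2:5  d3:5  d4:6  d5:6  d6:3 — peak 6.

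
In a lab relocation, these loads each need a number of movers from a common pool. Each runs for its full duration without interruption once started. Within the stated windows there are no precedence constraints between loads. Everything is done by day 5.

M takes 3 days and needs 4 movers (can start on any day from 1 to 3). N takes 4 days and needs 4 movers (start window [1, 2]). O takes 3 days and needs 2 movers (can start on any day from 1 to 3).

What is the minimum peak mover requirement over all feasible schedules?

10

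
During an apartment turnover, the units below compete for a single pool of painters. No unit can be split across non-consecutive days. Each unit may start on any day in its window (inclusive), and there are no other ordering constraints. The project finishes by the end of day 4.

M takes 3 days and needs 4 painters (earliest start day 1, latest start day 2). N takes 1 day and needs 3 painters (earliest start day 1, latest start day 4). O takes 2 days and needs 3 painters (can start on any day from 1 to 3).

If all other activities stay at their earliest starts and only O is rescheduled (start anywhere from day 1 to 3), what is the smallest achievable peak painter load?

7

O@1: d1:10  d2:7  d3:4  d4:0 → peak 10
O@2: d1:7  d2:7  d3:7  d4:0 → peak 7
O@3: d1:7  d2:4  d3:7  d4:3 → peak 7
Best is O@2, peak 7.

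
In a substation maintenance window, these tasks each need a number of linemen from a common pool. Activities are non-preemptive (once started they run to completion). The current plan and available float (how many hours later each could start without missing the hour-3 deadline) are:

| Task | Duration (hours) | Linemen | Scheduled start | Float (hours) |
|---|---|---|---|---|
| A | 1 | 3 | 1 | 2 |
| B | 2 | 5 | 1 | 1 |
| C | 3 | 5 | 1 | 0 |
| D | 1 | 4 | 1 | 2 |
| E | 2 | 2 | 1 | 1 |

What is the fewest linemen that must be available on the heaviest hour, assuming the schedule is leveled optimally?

12

Early-start (A@1, B@1, C@1, D@1, E@1) gives peak 19: h1:19  h2:12  h3:5.
Shift B→2, E→2.
Schedule A@1, B@2, C@1, D@1, E@2: h1:12  h2:12  h3:12 — peak 12.
Total lineman-hours = 36 over 3 hours ⇒ peak ≥ ⌈36/3⌉ = 12, so 12 is optimal.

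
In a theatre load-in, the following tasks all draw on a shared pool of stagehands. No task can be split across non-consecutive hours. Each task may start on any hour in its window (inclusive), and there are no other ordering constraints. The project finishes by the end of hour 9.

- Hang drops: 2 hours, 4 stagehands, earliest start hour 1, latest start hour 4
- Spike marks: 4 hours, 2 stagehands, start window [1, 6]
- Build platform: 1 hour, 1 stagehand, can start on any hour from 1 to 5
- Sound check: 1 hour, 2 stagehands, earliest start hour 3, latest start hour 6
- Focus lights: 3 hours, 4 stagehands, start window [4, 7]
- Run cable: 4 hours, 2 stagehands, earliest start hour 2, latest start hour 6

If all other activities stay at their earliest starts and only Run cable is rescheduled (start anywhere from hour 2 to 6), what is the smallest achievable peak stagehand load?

7

Run cable@2: h1:7  h2:8  h3:6  h4:8  h5:6  h6:4  h7:0  h8:0  h9:0 → peak 8
Run cable@3: h1:7  h2:6  h3:6  h4:8  h5:6  h6:6  h7:0  h8:0  h9:0 → peak 8
Run cable@4: h1:7  h2:6  h3:4  h4:8  h5:6  h6:6  h7:2  h8:0  h9:0 → peak 8
Run cable@5: h1:7  h2:6  h3:4  h4:6  h5:6  h6:6  h7:2  h8:2  h9:0 → peak 7
Run cable@6: h1:7  h2:6  h3:4  h4:6  h5:4  h6:6  h7:2  h8:2  h9:2 → peak 7
Best is Run cable@5, peak 7.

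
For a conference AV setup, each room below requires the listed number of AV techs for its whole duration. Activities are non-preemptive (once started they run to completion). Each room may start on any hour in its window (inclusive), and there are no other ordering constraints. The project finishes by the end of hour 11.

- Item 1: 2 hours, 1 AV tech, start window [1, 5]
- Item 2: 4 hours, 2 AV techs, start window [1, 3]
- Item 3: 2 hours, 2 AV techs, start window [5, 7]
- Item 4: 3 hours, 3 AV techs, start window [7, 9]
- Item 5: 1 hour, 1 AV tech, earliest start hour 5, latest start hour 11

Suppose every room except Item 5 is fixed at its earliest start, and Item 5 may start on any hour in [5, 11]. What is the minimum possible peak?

Item 5@5: h1:3  h2:3  h3:2  h4:2  h5:3  h6:2  h7:3  h8:3  h9:3  h10:0  h11:0 → peak 3
Item 5@6: h1:3  h2:3  h3:2  h4:2  h5:2  h6:3  h7:3  h8:3  h9:3  h10:0  h11:0 → peak 3
Item 5@7: h1:3  h2:3  h3:2  h4:2  h5:2  h6:2  h7:4  h8:3  h9:3  h10:0  h11:0 → peak 4
Item 5@8: h1:3  h2:3  h3:2  h4:2  h5:2  h6:2  h7:3  h8:4  h9:3  h10:0  h11:0 → peak 4
Item 5@9: h1:3  h2:3  h3:2  h4:2  h5:2  h6:2  h7:3  h8:3  h9:4  h10:0  h11:0 → peak 4
Item 5@10: h1:3  h2:3  h3:2  h4:2  h5:2  h6:2  h7:3  h8:3  h9:3  h10:1  h11:0 → peak 3
Item 5@11: h1:3  h2:3  h3:2  h4:2  h5:2  h6:2  h7:3  h8:3  h9:3  h10:0  h11:1 → peak 3
Best is Item 5@5, peak 3.

3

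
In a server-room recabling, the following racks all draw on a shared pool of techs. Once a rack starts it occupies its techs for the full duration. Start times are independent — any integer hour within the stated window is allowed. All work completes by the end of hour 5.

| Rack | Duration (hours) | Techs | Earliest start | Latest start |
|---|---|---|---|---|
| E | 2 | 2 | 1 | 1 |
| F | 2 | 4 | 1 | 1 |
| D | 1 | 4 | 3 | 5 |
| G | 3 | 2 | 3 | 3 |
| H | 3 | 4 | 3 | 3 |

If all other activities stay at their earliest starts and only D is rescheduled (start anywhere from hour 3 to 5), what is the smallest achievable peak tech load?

10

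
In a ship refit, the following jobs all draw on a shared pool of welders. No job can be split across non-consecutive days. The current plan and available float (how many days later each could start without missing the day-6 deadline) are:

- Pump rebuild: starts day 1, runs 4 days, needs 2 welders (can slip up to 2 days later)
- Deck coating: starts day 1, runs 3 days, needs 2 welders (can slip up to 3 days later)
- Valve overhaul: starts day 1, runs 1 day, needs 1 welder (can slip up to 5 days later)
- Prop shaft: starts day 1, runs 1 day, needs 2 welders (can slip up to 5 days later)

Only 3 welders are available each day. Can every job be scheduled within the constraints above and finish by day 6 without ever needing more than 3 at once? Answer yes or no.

The minimum achievable peak is 4; 3 < 4, so no feasible schedule stays within the cap.

no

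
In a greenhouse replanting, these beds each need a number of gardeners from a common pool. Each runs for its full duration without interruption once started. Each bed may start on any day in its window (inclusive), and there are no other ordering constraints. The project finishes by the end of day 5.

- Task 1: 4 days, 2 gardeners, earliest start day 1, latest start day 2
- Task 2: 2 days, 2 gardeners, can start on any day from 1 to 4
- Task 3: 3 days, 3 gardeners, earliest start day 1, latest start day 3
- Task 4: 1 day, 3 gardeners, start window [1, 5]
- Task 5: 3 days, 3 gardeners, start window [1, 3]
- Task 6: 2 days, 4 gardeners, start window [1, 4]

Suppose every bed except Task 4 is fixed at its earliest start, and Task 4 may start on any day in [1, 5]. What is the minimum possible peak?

Task 4@1: d1:17  d2:14  d3:8  d4:2  d5:0 → peak 17
Task 4@2: d1:14  d2:17  d3:8  d4:2  d5:0 → peak 17
Task 4@3: d1:14  d2:14  d3:11  d4:2  d5:0 → peak 14
Task 4@4: d1:14  d2:14  d3:8  d4:5  d5:0 → peak 14
Task 4@5: d1:14  d2:14  d3:8  d4:2  d5:3 → peak 14
Best is Task 4@3, peak 14.

14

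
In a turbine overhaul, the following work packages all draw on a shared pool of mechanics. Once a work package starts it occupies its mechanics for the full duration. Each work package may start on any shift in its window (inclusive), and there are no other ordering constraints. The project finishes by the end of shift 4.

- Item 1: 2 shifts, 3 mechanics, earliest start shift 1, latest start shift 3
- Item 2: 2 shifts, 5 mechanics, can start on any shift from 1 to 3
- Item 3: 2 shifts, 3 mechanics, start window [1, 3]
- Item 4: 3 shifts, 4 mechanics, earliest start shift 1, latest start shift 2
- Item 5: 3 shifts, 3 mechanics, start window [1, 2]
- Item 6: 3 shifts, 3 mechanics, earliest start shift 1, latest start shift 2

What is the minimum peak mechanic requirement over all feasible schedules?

16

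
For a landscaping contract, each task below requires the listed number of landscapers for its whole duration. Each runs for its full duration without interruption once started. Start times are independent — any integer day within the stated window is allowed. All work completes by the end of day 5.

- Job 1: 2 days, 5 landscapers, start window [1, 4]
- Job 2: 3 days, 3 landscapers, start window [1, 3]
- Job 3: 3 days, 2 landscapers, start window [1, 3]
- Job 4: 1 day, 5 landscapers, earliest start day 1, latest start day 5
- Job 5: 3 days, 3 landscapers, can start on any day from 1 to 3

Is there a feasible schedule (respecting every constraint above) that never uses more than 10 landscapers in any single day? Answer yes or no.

yes

Schedule Job 1@1, Job 2@1, Job 3@1, Job 4@4, Job 5@3: d1:10  d2:10  d3:8  d4:8  d5:3 — peak 10 ≤ 10.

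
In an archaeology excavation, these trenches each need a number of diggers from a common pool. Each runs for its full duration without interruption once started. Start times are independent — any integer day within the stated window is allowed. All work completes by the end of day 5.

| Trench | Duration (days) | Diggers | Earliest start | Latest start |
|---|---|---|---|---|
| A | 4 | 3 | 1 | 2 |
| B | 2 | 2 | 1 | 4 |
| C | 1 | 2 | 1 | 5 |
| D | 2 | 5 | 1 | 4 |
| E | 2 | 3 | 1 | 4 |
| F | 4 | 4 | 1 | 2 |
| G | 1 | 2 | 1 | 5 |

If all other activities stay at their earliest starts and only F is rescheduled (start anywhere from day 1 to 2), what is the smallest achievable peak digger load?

17

F@1: d1:21  d2:17  d3:7  d4:7  d5:0 → peak 21
F@2: d1:17  d2:17  d3:7  d4:7  d5:4 → peak 17
Best is F@2, peak 17.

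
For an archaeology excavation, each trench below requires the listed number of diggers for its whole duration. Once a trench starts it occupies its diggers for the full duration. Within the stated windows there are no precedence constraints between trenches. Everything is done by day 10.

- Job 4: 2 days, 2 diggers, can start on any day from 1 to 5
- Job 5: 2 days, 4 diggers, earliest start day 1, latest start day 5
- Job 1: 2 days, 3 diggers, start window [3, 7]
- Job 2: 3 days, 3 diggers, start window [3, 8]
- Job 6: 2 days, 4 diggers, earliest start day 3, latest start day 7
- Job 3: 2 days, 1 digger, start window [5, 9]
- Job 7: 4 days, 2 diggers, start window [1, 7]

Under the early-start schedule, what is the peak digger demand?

Early-start schedule: Job 4@1, Job 5@1, Job 1@3, Job 2@3, Job 6@3, Job 3@5, Job 7@1.
Load per day: day 1: 8, day 2: 8, day 3: 12, day 4: 12, day 5: 4, day 6: 1, day 7: 0, day 8: 0, day 9: 0, day 10: 0.
Peak is 12.

12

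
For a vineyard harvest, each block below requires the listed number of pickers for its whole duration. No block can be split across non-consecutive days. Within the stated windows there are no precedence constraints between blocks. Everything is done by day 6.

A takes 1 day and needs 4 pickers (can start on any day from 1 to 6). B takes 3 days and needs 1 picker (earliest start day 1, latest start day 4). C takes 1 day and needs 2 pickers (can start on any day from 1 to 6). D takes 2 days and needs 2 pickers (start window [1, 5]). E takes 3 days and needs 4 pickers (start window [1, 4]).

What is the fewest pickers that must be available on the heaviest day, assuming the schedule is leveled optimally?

Early-start (A@1, B@1, C@1, D@1, E@1) gives peak 13: d1:13  d2:7  d3:5  d4:0  d5:0  d6:0.
Shift C→2, D→2, E→4.
Schedule A@1, B@1, C@2, D@2, E@4: d1:5  d2:5  d3:3  d4:4  d5:4  d6:4 — peak 5.
Total picker-days = 25 over 6 days ⇒ peak ≥ ⌈25/6⌉ = 5, so 5 is optimal.

5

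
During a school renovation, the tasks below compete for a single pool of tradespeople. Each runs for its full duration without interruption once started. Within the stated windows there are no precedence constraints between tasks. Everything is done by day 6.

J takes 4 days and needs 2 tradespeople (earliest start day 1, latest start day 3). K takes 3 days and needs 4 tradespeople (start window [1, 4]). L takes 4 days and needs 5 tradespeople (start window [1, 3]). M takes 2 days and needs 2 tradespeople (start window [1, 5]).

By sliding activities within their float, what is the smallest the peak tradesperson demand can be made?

11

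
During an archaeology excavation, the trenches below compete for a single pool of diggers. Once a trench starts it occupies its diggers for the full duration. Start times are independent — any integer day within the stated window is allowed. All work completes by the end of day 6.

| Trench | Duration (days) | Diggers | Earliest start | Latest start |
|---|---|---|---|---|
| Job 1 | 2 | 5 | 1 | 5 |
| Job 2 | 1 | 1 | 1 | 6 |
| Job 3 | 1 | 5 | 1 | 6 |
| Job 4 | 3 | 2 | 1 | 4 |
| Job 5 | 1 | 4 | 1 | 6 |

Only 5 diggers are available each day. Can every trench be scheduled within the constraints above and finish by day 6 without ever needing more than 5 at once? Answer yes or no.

no

The minimum achievable peak is 6; 5 < 6, so no feasible schedule stays within the cap.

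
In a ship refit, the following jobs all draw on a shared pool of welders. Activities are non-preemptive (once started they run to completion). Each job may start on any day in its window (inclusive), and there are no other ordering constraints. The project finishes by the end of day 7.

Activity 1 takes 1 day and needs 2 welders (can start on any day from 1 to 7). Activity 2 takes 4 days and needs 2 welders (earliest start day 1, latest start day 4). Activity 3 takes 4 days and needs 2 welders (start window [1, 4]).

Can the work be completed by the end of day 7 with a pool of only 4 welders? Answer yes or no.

Schedule Activity 1@1, Activity 2@1, Activity 3@2: d1:4  d2:4  d3:4  d4:4  d5:2  d6:0  d7:0 — peak 4 ≤ 4.

yes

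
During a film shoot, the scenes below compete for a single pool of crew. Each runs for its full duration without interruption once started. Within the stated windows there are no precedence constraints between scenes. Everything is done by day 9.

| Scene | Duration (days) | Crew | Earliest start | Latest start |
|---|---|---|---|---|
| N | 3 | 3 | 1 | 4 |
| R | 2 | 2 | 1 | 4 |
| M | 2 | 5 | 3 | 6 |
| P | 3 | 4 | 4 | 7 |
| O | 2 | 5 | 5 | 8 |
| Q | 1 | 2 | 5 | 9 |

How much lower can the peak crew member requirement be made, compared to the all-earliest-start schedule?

3

Early-start peak: d1:5  d2:5  d3:8  d4:9  d5:11  d6:9  d7:0  d8:0  d9:0 ⇒ 11.
Leveled (N@1, R@1, M@3, P@5, O@8, Q@5): d1:5  d2:5  d3:8  d4:5  d5:6  d6:4  d7:4  d8:5  d9:5 ⇒ 8.
Reduction 11 − 8 = 3.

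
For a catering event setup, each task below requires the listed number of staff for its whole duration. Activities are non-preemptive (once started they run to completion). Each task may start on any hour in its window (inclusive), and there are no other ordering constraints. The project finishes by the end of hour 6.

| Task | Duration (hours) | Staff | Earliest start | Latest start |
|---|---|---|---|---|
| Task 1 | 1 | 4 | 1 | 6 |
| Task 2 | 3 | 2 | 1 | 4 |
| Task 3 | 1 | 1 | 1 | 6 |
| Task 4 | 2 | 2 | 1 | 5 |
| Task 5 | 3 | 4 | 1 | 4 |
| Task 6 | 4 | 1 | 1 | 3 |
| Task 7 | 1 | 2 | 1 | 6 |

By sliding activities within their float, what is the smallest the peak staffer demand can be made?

Early-start (Task 1@1, Task 2@1, Task 3@1, Task 4@1, Task 5@1, Task 6@1, Task 7@1) gives peak 16: h1:16  h2:9  h3:7  h4:1  h5:0  h6:0.
Shift Task 3→2, Task 4→2, Task 5→4, Task 6→2, Task 7→6.
Schedule Task 1@1, Task 2@1, Task 3@2, Task 4@2, Task 5@4, Task 6@2, Task 7@6: h1:6  h2:6  h3:5  h4:5  h5:5  h6:6 — peak 6.
Total staffer-hours = 33 over 6 hours ⇒ peak ≥ ⌈33/6⌉ = 6, so 6 is optimal.

6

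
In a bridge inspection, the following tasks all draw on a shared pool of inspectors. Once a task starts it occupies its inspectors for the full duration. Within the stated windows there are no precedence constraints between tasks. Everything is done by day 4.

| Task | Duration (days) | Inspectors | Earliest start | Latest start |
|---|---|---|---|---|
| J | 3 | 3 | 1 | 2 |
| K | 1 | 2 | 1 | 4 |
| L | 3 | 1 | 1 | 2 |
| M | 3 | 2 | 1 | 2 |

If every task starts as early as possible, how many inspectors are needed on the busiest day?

Early-start schedule: J@1, K@1, L@1, M@1.
Load per day: day 1: 8, day 2: 6, day 3: 6, day 4: 0.
Peak is 8.

8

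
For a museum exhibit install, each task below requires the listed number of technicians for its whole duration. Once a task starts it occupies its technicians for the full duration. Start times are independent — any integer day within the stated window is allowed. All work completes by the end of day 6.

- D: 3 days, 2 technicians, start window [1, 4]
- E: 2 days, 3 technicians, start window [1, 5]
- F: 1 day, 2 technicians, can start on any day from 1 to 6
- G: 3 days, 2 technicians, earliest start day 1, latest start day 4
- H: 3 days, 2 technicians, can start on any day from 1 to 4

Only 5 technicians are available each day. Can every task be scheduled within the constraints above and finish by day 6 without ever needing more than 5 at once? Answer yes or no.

Schedule D@1, E@1, F@3, G@4, H@4: d1:5  d2:5  d3:4  d4:4  d5:4  d6:4 — peak 5 ≤ 5.

yes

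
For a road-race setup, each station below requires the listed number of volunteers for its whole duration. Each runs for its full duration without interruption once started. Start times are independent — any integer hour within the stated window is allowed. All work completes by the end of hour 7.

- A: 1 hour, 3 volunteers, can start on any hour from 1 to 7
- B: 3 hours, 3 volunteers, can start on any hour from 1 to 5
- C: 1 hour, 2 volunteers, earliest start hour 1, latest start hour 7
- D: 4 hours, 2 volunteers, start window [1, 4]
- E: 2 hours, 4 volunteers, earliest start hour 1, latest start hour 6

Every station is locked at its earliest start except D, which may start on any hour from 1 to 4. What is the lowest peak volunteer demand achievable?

D@1: h1:14  h2:9  h3:5  h4:2  h5:0  h6:0  h7:0 → peak 14
D@2: h1:12  h2:9  h3:5  h4:2  h5:2  h6:0  h7:0 → peak 12
D@3: h1:12  h2:7  h3:5  h4:2  h5:2  h6:2  h7:0 → peak 12
D@4: h1:12  h2:7  h3:3  h4:2  h5:2  h6:2  h7:2 → peak 12
Best is D@2, peak 12.

12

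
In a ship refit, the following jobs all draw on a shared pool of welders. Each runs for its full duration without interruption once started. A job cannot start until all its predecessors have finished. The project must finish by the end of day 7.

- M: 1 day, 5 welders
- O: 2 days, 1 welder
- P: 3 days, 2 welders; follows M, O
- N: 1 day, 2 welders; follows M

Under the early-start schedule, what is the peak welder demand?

Early-start schedule: M@1, O@1, P@3, N@2.
Load per day: day 1: 6, day 2: 3, day 3: 2, day 4: 2, day 5: 2, day 6: 0, day 7: 0.
Peak is 6.

6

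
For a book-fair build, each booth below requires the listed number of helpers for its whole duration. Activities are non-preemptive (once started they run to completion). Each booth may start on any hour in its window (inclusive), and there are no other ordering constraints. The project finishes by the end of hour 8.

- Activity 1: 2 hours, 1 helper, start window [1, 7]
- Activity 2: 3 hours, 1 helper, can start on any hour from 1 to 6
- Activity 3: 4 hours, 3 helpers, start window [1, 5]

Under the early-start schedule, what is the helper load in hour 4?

3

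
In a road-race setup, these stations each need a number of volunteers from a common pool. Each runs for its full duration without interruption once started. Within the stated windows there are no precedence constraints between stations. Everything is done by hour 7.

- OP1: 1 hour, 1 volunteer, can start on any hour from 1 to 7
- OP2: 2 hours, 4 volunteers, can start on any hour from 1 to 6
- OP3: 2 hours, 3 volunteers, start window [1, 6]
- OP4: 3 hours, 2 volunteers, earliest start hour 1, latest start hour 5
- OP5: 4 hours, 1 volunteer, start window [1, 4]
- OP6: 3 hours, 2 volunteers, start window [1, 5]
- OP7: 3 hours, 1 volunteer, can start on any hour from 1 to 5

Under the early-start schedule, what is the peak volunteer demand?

Early-start schedule: OP1@1, OP2@1, OP3@1, OP4@1, OP5@1, OP6@1, OP7@1.
Load per hour: hour 1: 14, hour 2: 13, hour 3: 6, hour 4: 1, hour 5: 0, hour 6: 0, hour 7: 0.
Peak is 14.

14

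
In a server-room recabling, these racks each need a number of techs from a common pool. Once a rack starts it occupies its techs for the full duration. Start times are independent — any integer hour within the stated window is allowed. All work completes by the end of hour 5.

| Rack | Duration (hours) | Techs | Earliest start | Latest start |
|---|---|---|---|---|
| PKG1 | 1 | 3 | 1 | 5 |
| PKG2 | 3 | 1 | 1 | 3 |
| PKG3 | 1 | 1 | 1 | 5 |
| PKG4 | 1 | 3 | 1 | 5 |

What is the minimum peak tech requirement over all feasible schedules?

Early-start (PKG1@1, PKG2@1, PKG3@1, PKG4@1) gives peak 8: h1:8  h2:1  h3:1  h4:0  h5:0.
Shift PKG2→2, PKG3→2, PKG4→5.
Schedule PKG1@1, PKG2@2, PKG3@2, PKG4@5: h1:3  h2:2  h3:1  h4:1  h5:3 — peak 3.

3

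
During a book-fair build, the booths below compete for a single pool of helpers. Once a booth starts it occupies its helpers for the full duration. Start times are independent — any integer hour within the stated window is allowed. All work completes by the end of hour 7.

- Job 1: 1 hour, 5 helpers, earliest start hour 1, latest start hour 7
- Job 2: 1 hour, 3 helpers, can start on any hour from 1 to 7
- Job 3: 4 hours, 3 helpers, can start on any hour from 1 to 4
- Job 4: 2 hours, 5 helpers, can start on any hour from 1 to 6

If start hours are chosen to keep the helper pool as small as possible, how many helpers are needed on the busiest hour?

6

Early-start (Job 1@1, Job 2@1, Job 3@1, Job 4@1) gives peak 16: h1:16  h2:8  h3:3  h4:3  h5:0  h6:0  h7:0.
Shift Job 2→2, Job 3→2, Job 4→6.
Schedule Job 1@1, Job 2@2, Job 3@2, Job 4@6: h1:5  h2:6  h3:3  h4:3  h5:3  h6:5  h7:5 — peak 6.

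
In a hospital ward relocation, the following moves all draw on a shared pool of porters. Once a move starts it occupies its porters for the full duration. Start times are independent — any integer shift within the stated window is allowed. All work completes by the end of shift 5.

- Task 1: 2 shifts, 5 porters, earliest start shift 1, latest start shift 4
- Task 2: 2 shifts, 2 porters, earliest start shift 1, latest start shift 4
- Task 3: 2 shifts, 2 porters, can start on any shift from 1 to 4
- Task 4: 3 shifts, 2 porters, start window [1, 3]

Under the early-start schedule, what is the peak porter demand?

Early-start schedule: Task 1@1, Task 2@1, Task 3@1, Task 4@1.
Load per shift: shift 1: 11, shift 2: 11, shift 3: 2, shift 4: 0, shift 5: 0.
Peak is 11.

11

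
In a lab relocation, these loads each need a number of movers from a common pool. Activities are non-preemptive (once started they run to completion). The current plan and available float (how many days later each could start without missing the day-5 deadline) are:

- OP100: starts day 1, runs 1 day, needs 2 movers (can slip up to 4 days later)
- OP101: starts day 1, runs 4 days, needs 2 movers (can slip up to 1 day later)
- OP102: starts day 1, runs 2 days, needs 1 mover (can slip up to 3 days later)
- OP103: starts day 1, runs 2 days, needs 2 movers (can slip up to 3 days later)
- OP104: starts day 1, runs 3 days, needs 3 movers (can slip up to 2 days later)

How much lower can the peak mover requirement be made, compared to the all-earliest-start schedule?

5

Early-start peak: d1:10  d2:8  d3:5  d4:2  d5:0 ⇒ 10.
Leveled (OP100@1, OP101@2, OP102@1, OP103@1, OP104@3): d1:5  d2:5  d3:5  d4:5  d5:5 ⇒ 5.
Reduction 10 − 5 = 5.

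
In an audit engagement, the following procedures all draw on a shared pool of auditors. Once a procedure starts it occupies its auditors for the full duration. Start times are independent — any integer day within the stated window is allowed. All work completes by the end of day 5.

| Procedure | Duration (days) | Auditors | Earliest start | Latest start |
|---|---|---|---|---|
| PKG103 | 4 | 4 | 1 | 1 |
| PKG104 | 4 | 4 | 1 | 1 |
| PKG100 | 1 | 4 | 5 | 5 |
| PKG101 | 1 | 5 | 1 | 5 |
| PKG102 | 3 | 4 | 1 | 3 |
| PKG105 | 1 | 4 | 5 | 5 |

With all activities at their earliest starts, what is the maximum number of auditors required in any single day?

Early-start schedule: PKG103@1, PKG104@1, PKG100@5, PKG101@1, PKG102@1, PKG105@5.
Load per day: day 1: 17, day 2: 12, day 3: 12, day 4: 8, day 5: 8.
Peak is 17.

17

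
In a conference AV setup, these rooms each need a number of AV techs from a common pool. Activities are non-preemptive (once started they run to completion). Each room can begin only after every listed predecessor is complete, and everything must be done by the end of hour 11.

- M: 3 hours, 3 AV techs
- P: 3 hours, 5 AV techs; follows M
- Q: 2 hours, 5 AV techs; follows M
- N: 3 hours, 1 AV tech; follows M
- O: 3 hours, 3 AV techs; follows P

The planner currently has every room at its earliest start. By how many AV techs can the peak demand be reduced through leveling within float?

Early-start peak: h1:3  h2:3  h3:3  h4:11  h5:11  h6:6  h7:3  h8:3  h9:3  h10:0  h11:0 ⇒ 11.
Leveled (M@1, P@4, Q@7, N@9, O@9): h1:3  h2:3  h3:3  h4:5  h5:5  h6:5  h7:5  h8:5  h9:4  h10:4  h11:4 ⇒ 5.
Reduction 11 − 5 = 6.

6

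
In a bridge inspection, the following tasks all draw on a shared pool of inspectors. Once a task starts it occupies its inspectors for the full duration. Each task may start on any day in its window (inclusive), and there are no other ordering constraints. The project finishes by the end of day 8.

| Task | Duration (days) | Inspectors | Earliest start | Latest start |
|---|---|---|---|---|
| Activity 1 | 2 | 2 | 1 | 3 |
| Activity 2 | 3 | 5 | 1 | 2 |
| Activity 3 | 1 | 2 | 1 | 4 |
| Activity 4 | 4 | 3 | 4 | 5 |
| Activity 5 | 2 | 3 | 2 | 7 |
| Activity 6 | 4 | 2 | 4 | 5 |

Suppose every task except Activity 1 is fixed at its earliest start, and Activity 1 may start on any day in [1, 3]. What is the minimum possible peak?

10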